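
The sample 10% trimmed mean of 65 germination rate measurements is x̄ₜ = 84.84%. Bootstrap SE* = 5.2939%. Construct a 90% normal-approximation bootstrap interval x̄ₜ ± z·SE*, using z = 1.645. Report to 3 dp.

Margin = 1.645 × 5.2939 = 8.7085
Interval: 84.84 ± 8.7085

(76.132, 93.548)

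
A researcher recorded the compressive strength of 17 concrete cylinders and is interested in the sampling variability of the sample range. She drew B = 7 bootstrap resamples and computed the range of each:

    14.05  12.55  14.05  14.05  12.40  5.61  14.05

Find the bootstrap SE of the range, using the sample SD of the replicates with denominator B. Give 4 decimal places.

SE* = 2.8540

Bootstrap SE is the standard deviation of the 7 replicate ranges.
Mean of replicates: (14.05 + 12.55 + 14.05 + 14.05 + 12.40 + 5.61 + 14.05) / 7 = 86.76000 / 7 = 12.39429
Sum of squared deviations: (+1.65571)² + (+0.15571)² + (+1.65571)² + (+1.65571)² + (+0.00571)² + (−6.78429)² + (+1.65571)² = 57.01637
Variance = 57.01637 / 7 = 8.14520
SE* = √8.14520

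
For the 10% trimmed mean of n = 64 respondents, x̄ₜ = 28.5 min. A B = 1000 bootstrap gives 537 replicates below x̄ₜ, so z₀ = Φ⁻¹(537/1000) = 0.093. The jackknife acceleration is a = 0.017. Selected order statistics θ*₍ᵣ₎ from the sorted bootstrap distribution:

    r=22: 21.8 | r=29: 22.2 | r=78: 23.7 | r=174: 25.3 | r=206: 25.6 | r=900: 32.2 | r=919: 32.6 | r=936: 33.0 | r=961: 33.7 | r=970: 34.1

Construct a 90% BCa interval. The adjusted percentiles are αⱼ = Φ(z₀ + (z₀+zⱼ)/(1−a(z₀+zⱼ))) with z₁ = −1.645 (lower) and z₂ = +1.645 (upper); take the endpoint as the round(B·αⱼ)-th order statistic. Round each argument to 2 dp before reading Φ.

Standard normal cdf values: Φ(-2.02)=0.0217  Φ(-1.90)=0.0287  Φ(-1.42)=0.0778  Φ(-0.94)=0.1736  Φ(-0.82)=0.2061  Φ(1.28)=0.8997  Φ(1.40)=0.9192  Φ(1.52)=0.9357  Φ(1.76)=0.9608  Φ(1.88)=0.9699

Lower: z₀ + z₁ = 0.093 + (-1.645) = -1.552; 1 − a(z₀+z₁) = 1 − (0.017)(-1.552) = 1.0264; argument = 0.093 + (-1.552)/1.0264 = -1.4191 → -1.42.
α₁ = Φ(-1.42) = 0.0778; rank = round(1000 × 0.0778) = 78; θ*₍78₎ = 23.7.
Upper: z₀ + z₂ = 1.738; 1 − a(z₀+z₂) = 0.9705; argument = 1.8839 → 1.88; α₂ = 0.9699; rank = 970; θ*₍970₎ = 34.1.

(23.7, 34.1)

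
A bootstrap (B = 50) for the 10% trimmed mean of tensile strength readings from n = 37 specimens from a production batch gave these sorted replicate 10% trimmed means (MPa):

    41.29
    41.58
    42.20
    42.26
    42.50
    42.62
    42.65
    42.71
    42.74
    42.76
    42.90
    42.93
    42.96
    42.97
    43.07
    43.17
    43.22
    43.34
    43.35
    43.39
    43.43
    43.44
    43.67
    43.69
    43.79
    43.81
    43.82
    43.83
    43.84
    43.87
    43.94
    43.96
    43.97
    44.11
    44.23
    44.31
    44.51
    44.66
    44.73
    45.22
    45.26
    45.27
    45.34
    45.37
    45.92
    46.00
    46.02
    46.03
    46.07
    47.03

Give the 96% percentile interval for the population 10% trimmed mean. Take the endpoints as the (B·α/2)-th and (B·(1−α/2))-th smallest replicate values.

(41.29, 46.07)

α = 0.04; lower rank = 50 × 0.020 = 1; upper rank = 50 × 0.980 = 49.
The 1st smallest replicate is 41.29; the 49th is 46.07.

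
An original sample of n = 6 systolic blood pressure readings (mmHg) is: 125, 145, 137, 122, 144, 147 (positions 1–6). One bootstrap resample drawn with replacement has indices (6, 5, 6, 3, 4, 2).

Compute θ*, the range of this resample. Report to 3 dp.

θ* = 25.000

Resample values: 147, 144, 147, 137, 122, 145.
Range = 147 − 122 = 25.000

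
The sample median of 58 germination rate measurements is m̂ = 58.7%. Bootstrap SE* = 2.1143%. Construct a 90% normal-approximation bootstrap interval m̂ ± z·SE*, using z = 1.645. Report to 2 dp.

(55.22, 62.18)

Margin = 1.645 × 2.1143 = 3.478
Interval: 58.7 ± 3.478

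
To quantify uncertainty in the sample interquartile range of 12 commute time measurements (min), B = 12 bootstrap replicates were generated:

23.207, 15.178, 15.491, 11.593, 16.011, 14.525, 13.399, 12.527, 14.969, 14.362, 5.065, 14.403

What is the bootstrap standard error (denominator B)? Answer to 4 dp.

Bootstrap SE is the standard deviation of the 12 replicate interquartile ranges.
Mean of replicates: (23.207 + 15.178 + 15.491 + 11.593 + 16.011 + 14.525 + 13.399 + 12.527 + 14.969 + 14.362 + 5.065 + 14.403) / 12 = 170.73000 / 12 = 14.22750
Sum of squared deviations: (+8.97950)² + (+0.95050)² + (+1.26350)² + (−2.63450)² + (+1.78350)² + (+0.29750)² + (−0.82850)² + (−1.70050)² + (+0.74150)² + (+0.13450)² + (−9.16250)² + (+0.17550)² = 181.46950
Variance = 181.46950 / 12 = 15.12246
SE* = √15.12246

SE* = 3.8888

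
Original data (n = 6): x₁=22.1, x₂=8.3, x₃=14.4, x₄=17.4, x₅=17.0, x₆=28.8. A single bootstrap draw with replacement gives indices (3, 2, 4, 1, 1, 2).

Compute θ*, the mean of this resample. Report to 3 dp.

Resample values: 14.4, 8.3, 17.4, 22.1, 22.1, 8.3.
Mean = (14.4 + 8.3 + 17.4 + 22.1 + 22.1 + 8.3) / 6 = 92.60 / 6 = 15.433

θ* = 15.433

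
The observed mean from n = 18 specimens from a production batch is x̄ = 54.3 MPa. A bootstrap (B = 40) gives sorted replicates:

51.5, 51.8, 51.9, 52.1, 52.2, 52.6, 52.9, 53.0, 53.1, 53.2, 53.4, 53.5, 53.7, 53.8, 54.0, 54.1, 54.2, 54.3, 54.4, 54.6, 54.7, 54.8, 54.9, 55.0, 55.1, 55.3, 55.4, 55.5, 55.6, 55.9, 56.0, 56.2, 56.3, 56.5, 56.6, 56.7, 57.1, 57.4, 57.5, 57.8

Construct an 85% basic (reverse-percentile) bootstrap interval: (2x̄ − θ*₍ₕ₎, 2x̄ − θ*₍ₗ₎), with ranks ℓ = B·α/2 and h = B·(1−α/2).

Percentile endpoints at ranks 3 and 37: θ*₍3₎ = 51.9, θ*₍37₎ = 57.1.
Basic interval reflects these around x̄:
  lower = 2 × 54.3 − 57.1 = 51.5
  upper = 2 × 54.3 − 51.9 = 56.7

(51.5, 56.7)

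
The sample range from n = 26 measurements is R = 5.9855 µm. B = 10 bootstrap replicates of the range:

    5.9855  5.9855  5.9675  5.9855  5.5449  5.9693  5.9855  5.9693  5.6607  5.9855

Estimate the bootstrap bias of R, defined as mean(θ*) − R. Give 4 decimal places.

mean(θ*) = (5.9855 + 5.9855 + 5.9675 + 5.9855 + 5.5449 + 5.9693 + 5.9855 + 5.9693 + 5.6607 + 5.9855) / 10 = 5.90392
bias = 5.90392 − 5.9855

bias = −0.0816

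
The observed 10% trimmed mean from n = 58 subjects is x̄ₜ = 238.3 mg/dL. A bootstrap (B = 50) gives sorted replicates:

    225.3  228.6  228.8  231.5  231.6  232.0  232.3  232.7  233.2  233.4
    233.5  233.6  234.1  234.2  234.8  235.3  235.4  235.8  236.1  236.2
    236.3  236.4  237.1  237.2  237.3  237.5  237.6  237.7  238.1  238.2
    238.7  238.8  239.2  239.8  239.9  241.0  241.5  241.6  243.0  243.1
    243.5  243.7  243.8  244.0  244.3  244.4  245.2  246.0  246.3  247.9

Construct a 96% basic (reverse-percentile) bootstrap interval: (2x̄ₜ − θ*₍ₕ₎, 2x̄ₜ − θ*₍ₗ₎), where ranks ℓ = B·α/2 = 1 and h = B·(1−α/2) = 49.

Percentile endpoints at ranks 1 and 49: θ*₍1₎ = 225.3, θ*₍49₎ = 246.3.
Basic interval reflects these around x̄ₜ:
  lower = 2 × 238.3 − 246.3 = 230.3
  upper = 2 × 238.3 − 225.3 = 251.3

(230.3, 251.3)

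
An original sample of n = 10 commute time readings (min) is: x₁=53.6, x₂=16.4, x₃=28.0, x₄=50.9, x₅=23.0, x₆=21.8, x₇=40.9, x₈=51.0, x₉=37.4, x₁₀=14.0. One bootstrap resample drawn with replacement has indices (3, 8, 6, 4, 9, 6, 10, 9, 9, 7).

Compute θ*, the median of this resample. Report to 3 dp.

Resample values: 28.0, 51.0, 21.8, 50.9, 37.4, 21.8, 14.0, 37.4, 37.4, 40.9.
Sorted: 14.0, 21.8, 21.8, 28.0, 37.4, 37.4, 37.4, 40.9, 50.9, 51.0
Median = average of the two middle values = 37.400

θ* = 37.400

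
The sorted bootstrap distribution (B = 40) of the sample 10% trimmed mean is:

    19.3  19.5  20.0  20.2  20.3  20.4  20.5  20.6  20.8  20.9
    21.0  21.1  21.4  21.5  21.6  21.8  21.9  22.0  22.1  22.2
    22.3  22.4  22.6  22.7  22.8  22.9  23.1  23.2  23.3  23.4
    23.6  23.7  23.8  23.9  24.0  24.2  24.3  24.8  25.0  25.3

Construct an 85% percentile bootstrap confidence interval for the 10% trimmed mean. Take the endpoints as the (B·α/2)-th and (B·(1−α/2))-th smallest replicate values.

α = 0.15; lower rank = 40 × 0.075 = 3; upper rank = 40 × 0.925 = 37.
The 3rd smallest replicate is 20.0; the 37th is 24.3.

(20.0, 24.3)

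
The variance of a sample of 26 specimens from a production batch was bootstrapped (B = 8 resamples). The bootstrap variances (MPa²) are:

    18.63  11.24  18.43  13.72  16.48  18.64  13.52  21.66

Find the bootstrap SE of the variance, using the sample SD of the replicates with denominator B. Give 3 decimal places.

SE* = 3.235

Bootstrap SE is the standard deviation of the 8 replicate variances.
Mean of replicates: (18.63 + 11.24 + 18.43 + 13.72 + 16.48 + 18.64 + 13.52 + 21.66) / 8 = 132.3200 / 8 = 16.5400
Sum of squared deviations: (+2.0900)² + (−5.3000)² + (+1.8900)² + (−2.8200)² + (−0.0600)² + (+2.1000)² + (−3.0200)² + (+5.1200)² = 83.7310
Variance = 83.7310 / 8 = 10.4664
SE* = √10.4664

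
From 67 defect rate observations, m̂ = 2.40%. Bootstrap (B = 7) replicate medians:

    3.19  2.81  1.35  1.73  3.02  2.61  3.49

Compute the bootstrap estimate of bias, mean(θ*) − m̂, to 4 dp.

mean(θ*) = (3.19 + 2.81 + 1.35 + 1.73 + 3.02 + 2.61 + 3.49) / 7 = 2.60000
bias = 2.60000 − 2.40

bias = +0.2000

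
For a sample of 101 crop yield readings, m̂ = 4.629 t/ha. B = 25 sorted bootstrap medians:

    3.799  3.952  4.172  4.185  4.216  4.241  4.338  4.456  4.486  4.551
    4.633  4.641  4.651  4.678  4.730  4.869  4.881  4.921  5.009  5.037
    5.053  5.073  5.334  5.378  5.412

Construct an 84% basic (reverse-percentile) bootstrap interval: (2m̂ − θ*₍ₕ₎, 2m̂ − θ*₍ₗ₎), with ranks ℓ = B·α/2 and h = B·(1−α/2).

(3.924, 5.306)

Percentile endpoints at ranks 2 and 23: θ*₍2₎ = 3.952, θ*₍23₎ = 5.334.
Basic interval reflects these around m̂:
  lower = 2 × 4.629 − 5.334 = 3.924
  upper = 2 × 4.629 − 3.952 = 5.306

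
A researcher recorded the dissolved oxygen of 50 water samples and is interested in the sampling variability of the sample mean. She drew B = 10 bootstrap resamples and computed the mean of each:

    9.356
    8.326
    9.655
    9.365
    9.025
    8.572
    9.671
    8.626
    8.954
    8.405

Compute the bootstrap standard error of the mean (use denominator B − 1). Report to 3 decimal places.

SE* = 0.503

Bootstrap SE is the standard deviation of the 10 replicate means.
Mean of replicates: (9.356 + 8.326 + 9.655 + 9.365 + 9.025 + 8.572 + 9.671 + 8.626 + 8.954 + 8.405) / 10 = 89.9550 / 10 = 8.9955
Sum of squared deviations: (+0.3605)² + (−0.6695)² + (+0.6595)² + (+0.3695)² + (+0.0295)² + (−0.4235)² + (+0.6755)² + (−0.3695)² + (−0.0415)² + (−0.5905)² = 2.2731
Variance = 2.2731 / 9 = 0.2526
SE* = √0.2526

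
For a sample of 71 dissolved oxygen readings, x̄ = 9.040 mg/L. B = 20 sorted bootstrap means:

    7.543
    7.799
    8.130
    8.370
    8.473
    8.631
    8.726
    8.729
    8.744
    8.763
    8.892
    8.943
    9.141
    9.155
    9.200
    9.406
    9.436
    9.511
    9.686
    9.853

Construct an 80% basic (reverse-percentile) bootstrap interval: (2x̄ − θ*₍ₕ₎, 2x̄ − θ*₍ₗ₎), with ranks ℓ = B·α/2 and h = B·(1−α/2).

(8.569, 10.281)

Percentile endpoints at ranks 2 and 18: θ*₍2₎ = 7.799, θ*₍18₎ = 9.511.
Basic interval reflects these around x̄:
  lower = 2 × 9.040 − 9.511 = 8.569
  upper = 2 × 9.040 − 7.799 = 10.281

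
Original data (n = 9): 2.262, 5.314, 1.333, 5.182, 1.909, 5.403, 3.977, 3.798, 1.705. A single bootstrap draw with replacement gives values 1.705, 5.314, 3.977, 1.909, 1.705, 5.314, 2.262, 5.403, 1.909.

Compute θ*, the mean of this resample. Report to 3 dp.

Mean = (1.705 + 5.314 + 3.977 + 1.909 + 1.705 + 5.314 + 2.262 + 5.403 + 1.909) / 9 = 29.4980 / 9 = 3.278

θ* = 3.278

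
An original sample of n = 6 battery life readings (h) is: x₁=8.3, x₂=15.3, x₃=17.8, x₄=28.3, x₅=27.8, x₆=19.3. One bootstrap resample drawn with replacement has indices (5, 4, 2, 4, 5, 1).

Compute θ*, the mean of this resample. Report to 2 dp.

Resample values: 27.8, 28.3, 15.3, 28.3, 27.8, 8.3.
Mean = (27.8 + 28.3 + 15.3 + 28.3 + 27.8 + 8.3) / 6 = 135.80 / 6 = 22.63

θ* = 22.63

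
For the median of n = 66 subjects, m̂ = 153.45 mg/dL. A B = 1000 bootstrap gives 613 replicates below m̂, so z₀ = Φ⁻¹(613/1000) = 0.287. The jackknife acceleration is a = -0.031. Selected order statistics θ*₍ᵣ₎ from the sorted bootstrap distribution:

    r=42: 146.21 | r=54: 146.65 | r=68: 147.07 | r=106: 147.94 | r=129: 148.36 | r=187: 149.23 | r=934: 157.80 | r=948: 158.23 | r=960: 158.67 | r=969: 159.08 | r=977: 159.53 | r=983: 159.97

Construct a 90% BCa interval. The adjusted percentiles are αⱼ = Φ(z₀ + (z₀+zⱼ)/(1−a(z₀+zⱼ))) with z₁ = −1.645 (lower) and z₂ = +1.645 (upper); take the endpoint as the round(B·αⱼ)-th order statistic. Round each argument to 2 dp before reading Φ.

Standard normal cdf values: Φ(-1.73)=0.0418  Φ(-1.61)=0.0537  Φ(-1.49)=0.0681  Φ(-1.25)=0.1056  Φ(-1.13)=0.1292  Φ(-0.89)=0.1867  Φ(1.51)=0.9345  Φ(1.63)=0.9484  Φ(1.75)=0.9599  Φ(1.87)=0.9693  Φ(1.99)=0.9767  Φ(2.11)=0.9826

(148.36, 159.97)

Lower: z₀ + z₁ = 0.287 + (-1.645) = -1.358; 1 − a(z₀+z₁) = 1 − (-0.031)(-1.358) = 0.9579; argument = 0.287 + (-1.358)/0.9579 = -1.1307 → -1.13.
α₁ = Φ(-1.13) = 0.1292; rank = round(1000 × 0.1292) = 129; θ*₍129₎ = 148.36.
Upper: z₀ + z₂ = 1.932; 1 − a(z₀+z₂) = 1.0599; argument = 2.1098 → 2.11; α₂ = 0.9826; rank = 983; θ*₍983₎ = 159.97.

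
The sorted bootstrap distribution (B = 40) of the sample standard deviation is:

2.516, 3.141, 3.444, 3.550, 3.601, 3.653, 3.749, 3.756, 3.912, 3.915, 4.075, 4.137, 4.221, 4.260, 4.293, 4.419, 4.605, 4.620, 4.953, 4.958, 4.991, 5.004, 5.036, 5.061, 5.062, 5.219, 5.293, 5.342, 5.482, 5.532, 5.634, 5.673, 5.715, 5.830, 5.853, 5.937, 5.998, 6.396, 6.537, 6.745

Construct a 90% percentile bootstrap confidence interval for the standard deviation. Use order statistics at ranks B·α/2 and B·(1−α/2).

(3.141, 6.396)

α = 0.10; lower rank = 40 × 0.050 = 2; upper rank = 40 × 0.950 = 38.
The 2nd smallest replicate is 3.141; the 38th is 6.396.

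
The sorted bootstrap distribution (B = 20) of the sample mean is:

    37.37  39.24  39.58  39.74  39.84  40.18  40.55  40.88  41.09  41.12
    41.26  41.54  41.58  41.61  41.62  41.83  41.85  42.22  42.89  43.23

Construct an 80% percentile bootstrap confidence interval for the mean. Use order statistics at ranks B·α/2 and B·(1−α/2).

α = 0.20; lower rank = 20 × 0.100 = 2; upper rank = 20 × 0.900 = 18.
The 2nd smallest replicate is 39.24; the 18th is 42.22.

(39.24, 42.22)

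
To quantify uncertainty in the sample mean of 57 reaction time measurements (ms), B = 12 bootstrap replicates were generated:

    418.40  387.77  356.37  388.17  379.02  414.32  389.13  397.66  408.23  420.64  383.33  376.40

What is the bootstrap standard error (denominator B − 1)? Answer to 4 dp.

Bootstrap SE is the standard deviation of the 12 replicate means.
Mean of replicates: (418.40 + 387.77 + 356.37 + 388.17 + 379.02 + 414.32 + 389.13 + 397.66 + 408.23 + 420.64 + 383.33 + 376.40) / 12 = 4719.44000 / 12 = 393.28667
Sum of squared deviations: (+25.11333)² + (−5.51667)² + (−36.91667)² + (−5.11667)² + (−14.26667)² + (+21.03333)² + (−4.15667)² + (+4.37333)² + (+14.94333)² + (+27.35333)² + (−9.95667)² + (−16.88667)² = 4088.27927
Variance = 4088.27927 / 11 = 371.66175
SE* = √371.66175

SE* = 19.2785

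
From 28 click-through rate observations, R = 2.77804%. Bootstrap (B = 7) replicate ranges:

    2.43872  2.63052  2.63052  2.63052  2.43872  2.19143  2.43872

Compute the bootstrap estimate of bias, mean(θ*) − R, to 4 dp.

bias = −0.2924

mean(θ*) = (2.43872 + 2.63052 + 2.63052 + 2.63052 + 2.43872 + 2.19143 + 2.43872) / 7 = 2.48559
bias = 2.48559 − 2.77804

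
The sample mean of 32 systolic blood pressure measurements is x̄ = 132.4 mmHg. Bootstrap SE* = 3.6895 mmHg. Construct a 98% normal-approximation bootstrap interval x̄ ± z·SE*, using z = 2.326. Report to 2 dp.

(123.82, 140.98)

Margin = 2.326 × 3.6895 = 8.582
Interval: 132.4 ± 8.582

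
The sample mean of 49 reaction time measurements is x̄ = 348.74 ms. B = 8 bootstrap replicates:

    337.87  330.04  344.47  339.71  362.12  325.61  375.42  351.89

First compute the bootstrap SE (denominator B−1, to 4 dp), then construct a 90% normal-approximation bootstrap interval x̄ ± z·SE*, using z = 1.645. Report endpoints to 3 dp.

(321.366, 376.114)

Mean of replicates = 345.8913; sum of squared deviations = 1938.4639; SE* = √(1938.4639/7) = 16.6410
Margin = 1.645 × 16.6410 = 27.3744
Interval: 348.74 ± 27.3744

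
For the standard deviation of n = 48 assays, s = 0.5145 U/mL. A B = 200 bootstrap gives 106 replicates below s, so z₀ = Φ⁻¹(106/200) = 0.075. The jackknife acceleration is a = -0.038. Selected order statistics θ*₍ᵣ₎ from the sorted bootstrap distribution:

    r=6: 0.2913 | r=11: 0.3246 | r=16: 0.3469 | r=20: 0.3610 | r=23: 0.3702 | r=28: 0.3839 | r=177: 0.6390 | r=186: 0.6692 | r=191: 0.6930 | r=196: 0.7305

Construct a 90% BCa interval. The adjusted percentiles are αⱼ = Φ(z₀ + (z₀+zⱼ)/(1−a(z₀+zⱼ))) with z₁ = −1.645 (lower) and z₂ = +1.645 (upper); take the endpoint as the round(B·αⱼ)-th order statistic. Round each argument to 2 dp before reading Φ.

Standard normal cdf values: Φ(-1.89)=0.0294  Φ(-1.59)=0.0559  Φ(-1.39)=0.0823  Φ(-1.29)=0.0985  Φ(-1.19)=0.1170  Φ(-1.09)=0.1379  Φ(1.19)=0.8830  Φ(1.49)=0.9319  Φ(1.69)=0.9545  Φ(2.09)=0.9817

Lower: z₀ + z₁ = 0.075 + (-1.645) = -1.570; 1 − a(z₀+z₁) = 1 − (-0.038)(-1.570) = 0.9403; argument = 0.075 + (-1.570)/0.9403 = -1.5946 → -1.59.
α₁ = Φ(-1.59) = 0.0559; rank = round(200 × 0.0559) = 11; θ*₍11₎ = 0.3246.
Upper: z₀ + z₂ = 1.720; 1 − a(z₀+z₂) = 1.0654; argument = 1.6895 → 1.69; α₂ = 0.9545; rank = 191; θ*₍191₎ = 0.6930.

(0.3246, 0.6930)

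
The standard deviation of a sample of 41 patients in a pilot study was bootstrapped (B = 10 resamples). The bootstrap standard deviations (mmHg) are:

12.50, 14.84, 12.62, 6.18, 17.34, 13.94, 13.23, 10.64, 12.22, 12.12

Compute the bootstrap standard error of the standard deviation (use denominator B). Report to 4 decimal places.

SE* = 2.7406

Bootstrap SE is the standard deviation of the 10 replicate standard deviations.
Mean of replicates: (12.50 + 14.84 + 12.62 + 6.18 + 17.34 + 13.94 + 13.23 + 10.64 + 12.22 + 12.12) / 10 = 125.63000 / 10 = 12.56300
Sum of squared deviations: (−0.06300)² + (+2.27700)² + (+0.05700)² + (−6.38300)² + (+4.77700)² + (+1.37700)² + (+0.66700)² + (−1.92300)² + (−0.34300)² + (−0.44300)² = 75.10721
Variance = 75.10721 / 10 = 7.51072
SE* = √7.51072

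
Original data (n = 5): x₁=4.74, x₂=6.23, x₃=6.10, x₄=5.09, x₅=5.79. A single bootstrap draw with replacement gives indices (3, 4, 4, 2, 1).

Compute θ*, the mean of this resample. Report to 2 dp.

Resample values: 6.10, 5.09, 5.09, 6.23, 4.74.
Mean = (6.10 + 5.09 + 5.09 + 6.23 + 4.74) / 5 = 27.250 / 5 = 5.45

θ* = 5.45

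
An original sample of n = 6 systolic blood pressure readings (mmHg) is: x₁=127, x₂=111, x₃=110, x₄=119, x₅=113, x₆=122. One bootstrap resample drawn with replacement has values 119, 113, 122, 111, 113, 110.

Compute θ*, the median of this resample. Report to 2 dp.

θ* = 113.00

Sorted: 110, 111, 113, 113, 119, 122
Median = average of the two middle values = 113.00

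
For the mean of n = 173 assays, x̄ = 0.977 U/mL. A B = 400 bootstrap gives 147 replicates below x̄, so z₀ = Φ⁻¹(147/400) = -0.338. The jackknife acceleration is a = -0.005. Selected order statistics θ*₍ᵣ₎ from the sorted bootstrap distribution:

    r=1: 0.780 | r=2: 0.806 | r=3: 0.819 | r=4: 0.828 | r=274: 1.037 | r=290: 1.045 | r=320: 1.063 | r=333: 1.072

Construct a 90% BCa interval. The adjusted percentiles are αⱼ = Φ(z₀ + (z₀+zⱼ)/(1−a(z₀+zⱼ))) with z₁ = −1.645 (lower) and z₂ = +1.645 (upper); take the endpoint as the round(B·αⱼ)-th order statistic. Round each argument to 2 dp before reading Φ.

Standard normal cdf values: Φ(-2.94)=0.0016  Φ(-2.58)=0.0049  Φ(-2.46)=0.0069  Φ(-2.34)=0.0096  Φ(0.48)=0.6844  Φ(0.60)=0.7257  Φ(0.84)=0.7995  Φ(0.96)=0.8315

Lower: z₀ + z₁ = -0.338 + (-1.645) = -1.983; 1 − a(z₀+z₁) = 1 − (-0.005)(-1.983) = 0.9901; argument = -0.338 + (-1.983)/0.9901 = -2.3409 → -2.34.
α₁ = Φ(-2.34) = 0.0096; rank = round(400 × 0.0096) = 4; θ*₍4₎ = 0.828.
Upper: z₀ + z₂ = 1.307; 1 − a(z₀+z₂) = 1.0065; argument = 0.9605 → 0.96; α₂ = 0.8315; rank = 333; θ*₍333₎ = 1.072.

(0.828, 1.072)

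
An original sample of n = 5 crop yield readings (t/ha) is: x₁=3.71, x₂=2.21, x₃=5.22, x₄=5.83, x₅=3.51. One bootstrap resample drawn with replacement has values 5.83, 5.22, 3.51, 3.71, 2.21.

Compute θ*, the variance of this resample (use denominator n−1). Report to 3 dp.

Mean = 4.0960; sum of squared deviations = 8.3195
s² = 8.3195 / 4 = 2.0799

θ* = 2.080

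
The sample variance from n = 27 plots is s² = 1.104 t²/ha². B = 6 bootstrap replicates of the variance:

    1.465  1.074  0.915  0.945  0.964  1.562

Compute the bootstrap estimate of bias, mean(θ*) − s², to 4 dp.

bias = +0.0502

mean(θ*) = (1.465 + 1.074 + 0.915 + 0.945 + 0.964 + 1.562) / 6 = 1.15417
bias = 1.15417 − 1.104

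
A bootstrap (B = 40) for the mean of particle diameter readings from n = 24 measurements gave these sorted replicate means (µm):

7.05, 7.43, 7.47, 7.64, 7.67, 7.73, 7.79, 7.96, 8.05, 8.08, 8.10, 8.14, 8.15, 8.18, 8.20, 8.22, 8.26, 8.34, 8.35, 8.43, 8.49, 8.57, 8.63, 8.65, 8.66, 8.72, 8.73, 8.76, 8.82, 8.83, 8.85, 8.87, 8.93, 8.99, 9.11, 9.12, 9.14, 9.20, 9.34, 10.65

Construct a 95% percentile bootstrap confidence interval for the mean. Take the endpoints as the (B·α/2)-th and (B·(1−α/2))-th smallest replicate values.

α = 0.05; lower rank = 40 × 0.025 = 1; upper rank = 40 × 0.975 = 39.
The 1st smallest replicate is 7.05; the 39th is 9.34.

(7.05, 9.34)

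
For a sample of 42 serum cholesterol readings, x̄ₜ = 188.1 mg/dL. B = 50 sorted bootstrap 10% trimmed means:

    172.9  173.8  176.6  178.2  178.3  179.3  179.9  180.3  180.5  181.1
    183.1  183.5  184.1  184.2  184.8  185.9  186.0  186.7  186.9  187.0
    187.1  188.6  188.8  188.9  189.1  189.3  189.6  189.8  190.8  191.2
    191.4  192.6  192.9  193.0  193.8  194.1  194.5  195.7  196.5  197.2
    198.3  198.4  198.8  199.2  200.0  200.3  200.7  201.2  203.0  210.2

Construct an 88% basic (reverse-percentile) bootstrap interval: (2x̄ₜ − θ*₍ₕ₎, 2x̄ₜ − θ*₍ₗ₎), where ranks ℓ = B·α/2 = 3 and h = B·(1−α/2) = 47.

Percentile endpoints at ranks 3 and 47: θ*₍3₎ = 176.6, θ*₍47₎ = 200.7.
Basic interval reflects these around x̄ₜ:
  lower = 2 × 188.1 − 200.7 = 175.5
  upper = 2 × 188.1 − 176.6 = 199.6

(175.5, 199.6)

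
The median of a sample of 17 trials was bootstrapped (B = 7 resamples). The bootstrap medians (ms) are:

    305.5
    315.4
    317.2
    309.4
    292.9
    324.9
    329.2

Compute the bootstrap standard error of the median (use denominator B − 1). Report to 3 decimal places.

Bootstrap SE is the standard deviation of the 7 replicate medians.
Mean of replicates: (305.5 + 315.4 + 317.2 + 309.4 + 292.9 + 324.9 + 329.2) / 7 = 2194.5000 / 7 = 313.5000
Sum of squared deviations: (−8.0000)² + (+1.9000)² + (+3.7000)² + (−4.1000)² + (−20.6000)² + (+11.4000)² + (+15.7000)² = 898.9200
Variance = 898.9200 / 6 = 149.8200
SE* = √149.8200

SE* = 12.240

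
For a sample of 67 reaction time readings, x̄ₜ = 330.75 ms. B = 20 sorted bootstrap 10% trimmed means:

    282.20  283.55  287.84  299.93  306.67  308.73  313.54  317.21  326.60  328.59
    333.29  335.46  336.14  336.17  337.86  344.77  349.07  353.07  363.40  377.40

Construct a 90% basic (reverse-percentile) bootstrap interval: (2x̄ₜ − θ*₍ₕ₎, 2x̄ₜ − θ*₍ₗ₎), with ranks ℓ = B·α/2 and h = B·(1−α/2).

Percentile endpoints at ranks 1 and 19: θ*₍1₎ = 282.20, θ*₍19₎ = 363.40.
Basic interval reflects these around x̄ₜ:
  lower = 2 × 330.75 − 363.40 = 298.10
  upper = 2 × 330.75 − 282.20 = 379.30

(298.10, 379.30)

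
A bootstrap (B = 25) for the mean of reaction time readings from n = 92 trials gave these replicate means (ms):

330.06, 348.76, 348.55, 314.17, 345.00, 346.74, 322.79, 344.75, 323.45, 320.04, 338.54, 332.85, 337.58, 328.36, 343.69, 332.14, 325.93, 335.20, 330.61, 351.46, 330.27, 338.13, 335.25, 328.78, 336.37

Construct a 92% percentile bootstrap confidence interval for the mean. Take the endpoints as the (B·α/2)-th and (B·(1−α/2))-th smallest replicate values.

(314.17, 348.76)

Sorted replicates: 314.17, 320.04, 322.79, 323.45, 325.93, 328.36, 328.78, 330.06, 330.27, 330.61, 332.14, 332.85, 335.20, 335.25, 336.37, 337.58, 338.13, 338.54, 343.69, 344.75, 345.00, 346.74, 348.55, 348.76, 351.46
α = 0.08; lower rank = 25 × 0.040 = 1; upper rank = 25 × 0.960 = 24.
The 1st smallest replicate is 314.17; the 24th is 348.76.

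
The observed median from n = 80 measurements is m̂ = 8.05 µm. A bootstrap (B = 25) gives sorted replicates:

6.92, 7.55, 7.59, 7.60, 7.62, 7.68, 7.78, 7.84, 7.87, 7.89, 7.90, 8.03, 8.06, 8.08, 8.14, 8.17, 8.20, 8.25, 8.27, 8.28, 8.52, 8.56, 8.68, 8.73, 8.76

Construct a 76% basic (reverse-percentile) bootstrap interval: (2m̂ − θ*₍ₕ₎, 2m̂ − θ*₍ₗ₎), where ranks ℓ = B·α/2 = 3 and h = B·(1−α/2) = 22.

(7.54, 8.51)

Percentile endpoints at ranks 3 and 22: θ*₍3₎ = 7.59, θ*₍22₎ = 8.56.
Basic interval reflects these around m̂:
  lower = 2 × 8.05 − 8.56 = 7.54
  upper = 2 × 8.05 − 7.59 = 8.51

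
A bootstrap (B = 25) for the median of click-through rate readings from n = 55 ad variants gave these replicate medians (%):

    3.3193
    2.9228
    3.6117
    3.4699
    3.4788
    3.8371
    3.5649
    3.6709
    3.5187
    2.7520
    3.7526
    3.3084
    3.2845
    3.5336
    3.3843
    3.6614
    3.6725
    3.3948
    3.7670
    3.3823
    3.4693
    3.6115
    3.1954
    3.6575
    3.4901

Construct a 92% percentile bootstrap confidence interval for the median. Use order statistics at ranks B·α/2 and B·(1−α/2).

(2.7520, 3.7670)

Sorted replicates: 2.7520, 2.9228, 3.1954, 3.2845, 3.3084, 3.3193, 3.3823, 3.3843, 3.3948, 3.4693, 3.4699, 3.4788, 3.4901, 3.5187, 3.5336, 3.5649, 3.6115, 3.6117, 3.6575, 3.6614, 3.6709, 3.6725, 3.7526, 3.7670, 3.8371
α = 0.08; lower rank = 25 × 0.040 = 1; upper rank = 25 × 0.960 = 24.
The 1st smallest replicate is 2.7520; the 24th is 3.7670.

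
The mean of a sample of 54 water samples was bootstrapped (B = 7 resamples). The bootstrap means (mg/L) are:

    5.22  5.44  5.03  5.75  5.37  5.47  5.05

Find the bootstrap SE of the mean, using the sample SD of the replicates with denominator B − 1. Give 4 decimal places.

Bootstrap SE is the standard deviation of the 7 replicate means.
Mean of replicates: (5.22 + 5.44 + 5.03 + 5.75 + 5.37 + 5.47 + 5.05) / 7 = 37.33000 / 7 = 5.33286
Sum of squared deviations: (−0.11286)² + (+0.10714)² + (−0.30286)² + (+0.41714)² + (+0.03714)² + (+0.13714)² + (−0.28286)² = 0.39014
Variance = 0.39014 / 6 = 0.06502
SE* = √0.06502

SE* = 0.2550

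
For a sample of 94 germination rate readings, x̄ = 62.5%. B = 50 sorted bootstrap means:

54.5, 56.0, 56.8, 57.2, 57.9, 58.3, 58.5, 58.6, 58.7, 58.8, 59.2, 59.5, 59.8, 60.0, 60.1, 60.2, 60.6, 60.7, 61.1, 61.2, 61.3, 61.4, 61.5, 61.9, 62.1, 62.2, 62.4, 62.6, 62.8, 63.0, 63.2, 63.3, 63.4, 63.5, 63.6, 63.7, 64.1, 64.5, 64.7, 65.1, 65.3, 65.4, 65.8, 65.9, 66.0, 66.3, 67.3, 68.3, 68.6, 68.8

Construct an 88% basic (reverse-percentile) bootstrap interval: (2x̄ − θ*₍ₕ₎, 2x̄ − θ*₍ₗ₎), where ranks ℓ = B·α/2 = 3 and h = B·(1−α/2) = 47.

(57.7, 68.2)

Percentile endpoints at ranks 3 and 47: θ*₍3₎ = 56.8, θ*₍47₎ = 67.3.
Basic interval reflects these around x̄:
  lower = 2 × 62.5 − 67.3 = 57.7
  upper = 2 × 62.5 − 56.8 = 68.2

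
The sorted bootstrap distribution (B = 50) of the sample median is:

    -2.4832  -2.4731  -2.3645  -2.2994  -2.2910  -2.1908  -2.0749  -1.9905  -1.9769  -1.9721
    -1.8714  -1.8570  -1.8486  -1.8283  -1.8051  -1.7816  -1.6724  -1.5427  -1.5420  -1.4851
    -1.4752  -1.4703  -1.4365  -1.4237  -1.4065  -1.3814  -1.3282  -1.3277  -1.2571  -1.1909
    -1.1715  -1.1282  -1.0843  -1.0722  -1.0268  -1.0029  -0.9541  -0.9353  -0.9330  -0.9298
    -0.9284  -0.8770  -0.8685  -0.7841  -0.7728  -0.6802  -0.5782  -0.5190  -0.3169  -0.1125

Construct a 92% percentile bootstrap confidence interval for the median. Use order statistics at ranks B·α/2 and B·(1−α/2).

(-2.4731, -0.5190)

α = 0.08; lower rank = 50 × 0.040 = 2; upper rank = 50 × 0.960 = 48.
The 2nd smallest replicate is -2.4731; the 48th is -0.5190.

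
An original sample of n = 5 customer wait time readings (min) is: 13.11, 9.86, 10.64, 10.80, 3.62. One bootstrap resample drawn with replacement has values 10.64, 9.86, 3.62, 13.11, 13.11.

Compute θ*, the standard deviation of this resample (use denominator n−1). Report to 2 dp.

Mean = 10.0680; sum of squared deviations = 60.4547
s² = 60.4547 / 4 = 15.1137
s = √15.1137 = 3.89

θ* = 3.89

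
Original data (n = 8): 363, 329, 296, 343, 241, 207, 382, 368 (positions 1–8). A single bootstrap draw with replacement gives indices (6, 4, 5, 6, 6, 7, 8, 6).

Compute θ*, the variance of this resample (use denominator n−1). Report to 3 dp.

Resample values: 207, 343, 241, 207, 207, 382, 368, 207.
Mean = 270.2500; sum of squared deviations = 44193.5000
s² = 44193.5000 / 7 = 6313.3571

θ* = 6313.357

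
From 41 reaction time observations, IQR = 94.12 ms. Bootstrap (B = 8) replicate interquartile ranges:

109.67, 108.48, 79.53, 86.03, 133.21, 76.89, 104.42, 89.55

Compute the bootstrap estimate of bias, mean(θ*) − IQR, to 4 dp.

mean(θ*) = (109.67 + 108.48 + 79.53 + 86.03 + 133.21 + 76.89 + 104.42 + 89.55) / 8 = 98.47250
bias = 98.47250 − 94.12

bias = +4.3525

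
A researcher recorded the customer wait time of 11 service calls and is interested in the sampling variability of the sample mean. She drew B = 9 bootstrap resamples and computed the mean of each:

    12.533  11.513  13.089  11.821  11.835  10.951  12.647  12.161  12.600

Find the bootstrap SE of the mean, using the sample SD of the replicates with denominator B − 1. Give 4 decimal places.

SE* = 0.6637

Bootstrap SE is the standard deviation of the 9 replicate means.
Mean of replicates: (12.533 + 11.513 + 13.089 + 11.821 + 11.835 + 10.951 + 12.647 + 12.161 + 12.600) / 9 = 109.15000 / 9 = 12.12778
Sum of squared deviations: (+0.40522)² + (−0.61478)² + (+0.96122)² + (−0.30678)² + (−0.29278)² + (−1.17678)² + (+0.51922)² + (+0.03322)² + (+0.47222)² = 3.52443
Variance = 3.52443 / 8 = 0.44055
SE* = √0.44055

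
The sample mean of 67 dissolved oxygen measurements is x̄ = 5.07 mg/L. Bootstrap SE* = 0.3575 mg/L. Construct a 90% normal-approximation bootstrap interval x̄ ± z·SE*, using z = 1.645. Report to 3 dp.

(4.482, 5.658)

Margin = 1.645 × 0.3575 = 0.5881
Interval: 5.07 ± 0.5881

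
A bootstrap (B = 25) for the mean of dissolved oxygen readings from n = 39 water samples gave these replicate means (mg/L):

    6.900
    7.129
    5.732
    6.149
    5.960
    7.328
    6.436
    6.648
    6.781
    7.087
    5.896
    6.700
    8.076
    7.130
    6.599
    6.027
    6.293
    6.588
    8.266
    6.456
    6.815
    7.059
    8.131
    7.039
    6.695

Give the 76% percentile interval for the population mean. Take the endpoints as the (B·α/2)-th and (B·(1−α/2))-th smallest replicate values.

Sorted replicates: 5.732, 5.896, 5.960, 6.027, 6.149, 6.293, 6.436, 6.456, 6.588, 6.599, 6.648, 6.695, 6.700, 6.781, 6.815, 6.900, 7.039, 7.059, 7.087, 7.129, 7.130, 7.328, 8.076, 8.131, 8.266
α = 0.24; lower rank = 25 × 0.120 = 3; upper rank = 25 × 0.880 = 22.
The 3rd smallest replicate is 5.960; the 22nd is 7.328.

(5.960, 7.328)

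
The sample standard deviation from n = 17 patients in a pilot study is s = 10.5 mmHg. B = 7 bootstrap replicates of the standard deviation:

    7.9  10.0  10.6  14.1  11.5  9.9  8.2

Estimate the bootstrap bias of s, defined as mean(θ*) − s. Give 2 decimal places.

bias = −0.19

mean(θ*) = (7.9 + 10.0 + 10.6 + 14.1 + 11.5 + 9.9 + 8.2) / 7 = 10.314
bias = 10.314 − 10.5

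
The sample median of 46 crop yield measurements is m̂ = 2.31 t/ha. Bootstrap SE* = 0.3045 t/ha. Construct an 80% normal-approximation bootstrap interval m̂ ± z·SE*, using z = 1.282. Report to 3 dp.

(1.920, 2.700)

Margin = 1.282 × 0.3045 = 0.3904
Interval: 2.31 ± 0.3904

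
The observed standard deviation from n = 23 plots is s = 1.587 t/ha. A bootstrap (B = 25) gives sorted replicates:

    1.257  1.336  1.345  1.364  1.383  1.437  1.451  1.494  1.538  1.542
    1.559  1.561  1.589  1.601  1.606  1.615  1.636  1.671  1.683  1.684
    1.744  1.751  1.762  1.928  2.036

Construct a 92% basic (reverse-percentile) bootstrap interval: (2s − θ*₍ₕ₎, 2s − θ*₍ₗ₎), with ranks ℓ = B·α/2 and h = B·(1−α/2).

(1.246, 1.917)

Percentile endpoints at ranks 1 and 24: θ*₍1₎ = 1.257, θ*₍24₎ = 1.928.
Basic interval reflects these around s:
  lower = 2 × 1.587 − 1.928 = 1.246
  upper = 2 × 1.587 − 1.257 = 1.917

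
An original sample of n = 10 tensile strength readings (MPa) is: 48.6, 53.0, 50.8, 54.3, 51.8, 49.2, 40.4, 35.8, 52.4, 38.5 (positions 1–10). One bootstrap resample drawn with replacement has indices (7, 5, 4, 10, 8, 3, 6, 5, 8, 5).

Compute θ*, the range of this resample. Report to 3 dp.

Resample values: 40.4, 51.8, 54.3, 38.5, 35.8, 50.8, 49.2, 51.8, 35.8, 51.8.
Range = 54.3 − 35.8 = 18.500

θ* = 18.500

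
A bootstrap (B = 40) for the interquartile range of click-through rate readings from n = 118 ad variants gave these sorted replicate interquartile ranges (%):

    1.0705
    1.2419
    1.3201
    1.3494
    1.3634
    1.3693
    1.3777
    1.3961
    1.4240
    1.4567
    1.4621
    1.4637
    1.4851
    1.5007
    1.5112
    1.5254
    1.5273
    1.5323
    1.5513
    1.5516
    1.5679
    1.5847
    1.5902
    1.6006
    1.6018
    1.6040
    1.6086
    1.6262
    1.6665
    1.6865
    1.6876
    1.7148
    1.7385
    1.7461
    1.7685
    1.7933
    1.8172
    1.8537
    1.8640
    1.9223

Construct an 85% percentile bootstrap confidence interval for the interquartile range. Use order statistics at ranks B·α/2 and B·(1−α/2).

(1.3201, 1.8172)

α = 0.15; lower rank = 40 × 0.075 = 3; upper rank = 40 × 0.925 = 37.
The 3rd smallest replicate is 1.3201; the 37th is 1.8172.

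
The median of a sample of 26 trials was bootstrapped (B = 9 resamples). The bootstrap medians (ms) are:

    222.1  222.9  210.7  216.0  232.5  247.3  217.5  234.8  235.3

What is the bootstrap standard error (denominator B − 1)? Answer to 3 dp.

SE* = 11.663

Bootstrap SE is the standard deviation of the 9 replicate medians.
Mean of replicates: (222.1 + 222.9 + 210.7 + 216.0 + 232.5 + 247.3 + 217.5 + 234.8 + 235.3) / 9 = 2039.1000 / 9 = 226.5667
Sum of squared deviations: (−4.4667)² + (−3.6667)² + (−15.8667)² + (−10.5667)² + (+5.9333)² + (+20.7333)² + (−9.0667)² + (+8.2333)² + (+8.7333)² = 1088.1400
Variance = 1088.1400 / 8 = 136.0175
SE* = √136.0175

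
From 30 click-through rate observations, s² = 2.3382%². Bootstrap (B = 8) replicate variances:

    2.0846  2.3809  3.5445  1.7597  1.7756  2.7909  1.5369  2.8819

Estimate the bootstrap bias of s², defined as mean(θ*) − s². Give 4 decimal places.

bias = +0.0062

mean(θ*) = (2.0846 + 2.3809 + 3.5445 + 1.7597 + 1.7756 + 2.7909 + 1.5369 + 2.8819) / 8 = 2.34437
bias = 2.34437 − 2.3382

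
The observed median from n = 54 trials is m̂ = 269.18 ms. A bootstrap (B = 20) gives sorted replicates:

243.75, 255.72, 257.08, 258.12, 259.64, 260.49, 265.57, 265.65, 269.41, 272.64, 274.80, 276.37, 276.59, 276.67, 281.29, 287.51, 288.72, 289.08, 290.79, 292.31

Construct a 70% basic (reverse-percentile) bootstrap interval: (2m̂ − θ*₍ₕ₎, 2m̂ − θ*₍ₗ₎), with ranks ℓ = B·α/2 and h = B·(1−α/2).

(249.64, 281.28)

Percentile endpoints at ranks 3 and 17: θ*₍3₎ = 257.08, θ*₍17₎ = 288.72.
Basic interval reflects these around m̂:
  lower = 2 × 269.18 − 288.72 = 249.64
  upper = 2 × 269.18 − 257.08 = 281.28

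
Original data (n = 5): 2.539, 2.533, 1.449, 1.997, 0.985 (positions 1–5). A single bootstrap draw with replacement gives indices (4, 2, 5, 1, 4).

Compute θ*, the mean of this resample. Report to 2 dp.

θ* = 2.01

Resample values: 1.997, 2.533, 0.985, 2.539, 1.997.
Mean = (1.997 + 2.533 + 0.985 + 2.539 + 1.997) / 5 = 10.0510 / 5 = 2.01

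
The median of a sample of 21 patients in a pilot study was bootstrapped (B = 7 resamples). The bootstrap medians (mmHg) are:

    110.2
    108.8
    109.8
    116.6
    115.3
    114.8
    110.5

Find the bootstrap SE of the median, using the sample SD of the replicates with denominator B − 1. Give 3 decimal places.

SE* = 3.159

Bootstrap SE is the standard deviation of the 7 replicate medians.
Mean of replicates: (110.2 + 108.8 + 109.8 + 116.6 + 115.3 + 114.8 + 110.5) / 7 = 786.0000 / 7 = 112.2857
Sum of squared deviations: (−2.0857)² + (−3.4857)² + (−2.4857)² + (+4.3143)² + (+3.0143)² + (+2.5143)² + (−1.7857)² = 59.8886
Variance = 59.8886 / 6 = 9.9814
SE* = √9.9814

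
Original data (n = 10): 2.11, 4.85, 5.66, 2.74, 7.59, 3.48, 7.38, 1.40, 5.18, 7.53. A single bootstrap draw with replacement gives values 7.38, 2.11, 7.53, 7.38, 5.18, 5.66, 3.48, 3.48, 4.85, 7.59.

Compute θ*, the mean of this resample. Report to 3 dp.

Mean = (7.38 + 2.11 + 7.53 + 7.38 + 5.18 + 5.66 + 3.48 + 3.48 + 4.85 + 7.59) / 10 = 54.640 / 10 = 5.464

θ* = 5.464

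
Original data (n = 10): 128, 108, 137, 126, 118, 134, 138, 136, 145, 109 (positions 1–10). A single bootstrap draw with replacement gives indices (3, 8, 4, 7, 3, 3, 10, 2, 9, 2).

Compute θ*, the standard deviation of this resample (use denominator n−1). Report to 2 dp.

θ* = 14.38

Resample values: 137, 136, 126, 138, 137, 137, 109, 108, 145, 108.
Mean = 128.1000; sum of squared deviations = 1860.9000
s² = 1860.9000 / 9 = 206.7667
s = √206.7667 = 14.38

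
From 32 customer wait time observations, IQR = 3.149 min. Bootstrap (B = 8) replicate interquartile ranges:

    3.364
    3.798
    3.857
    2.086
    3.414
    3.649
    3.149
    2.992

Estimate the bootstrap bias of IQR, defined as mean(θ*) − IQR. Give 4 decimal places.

mean(θ*) = (3.364 + 3.798 + 3.857 + 2.086 + 3.414 + 3.649 + 3.149 + 2.992) / 8 = 3.28863
bias = 3.28863 − 3.149

bias = +0.1396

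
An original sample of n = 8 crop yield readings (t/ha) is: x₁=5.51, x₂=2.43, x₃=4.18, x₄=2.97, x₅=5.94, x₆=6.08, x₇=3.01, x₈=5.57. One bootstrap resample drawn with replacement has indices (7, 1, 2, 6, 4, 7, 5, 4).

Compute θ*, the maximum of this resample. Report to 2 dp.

Resample values: 3.01, 5.51, 2.43, 6.08, 2.97, 3.01, 5.94, 2.97.
Maximum = 6.08

θ* = 6.08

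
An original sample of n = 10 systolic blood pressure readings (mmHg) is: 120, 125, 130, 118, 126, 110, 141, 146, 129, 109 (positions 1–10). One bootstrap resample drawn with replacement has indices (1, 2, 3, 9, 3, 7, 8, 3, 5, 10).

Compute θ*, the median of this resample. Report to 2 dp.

Resample values: 120, 125, 130, 129, 130, 141, 146, 130, 126, 109.
Sorted: 109, 120, 125, 126, 129, 130, 130, 130, 141, 146
Median = average of the two middle values = 129.50

θ* = 129.50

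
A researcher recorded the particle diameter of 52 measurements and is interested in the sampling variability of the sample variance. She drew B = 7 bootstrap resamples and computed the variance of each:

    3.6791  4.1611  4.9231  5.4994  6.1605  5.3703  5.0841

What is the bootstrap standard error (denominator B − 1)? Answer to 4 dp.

Bootstrap SE is the standard deviation of the 7 replicate variances.
Mean of replicates: (3.6791 + 4.1611 + 4.9231 + 5.4994 + 6.1605 + 5.3703 + 5.0841) / 7 = 34.87760 / 7 = 4.98251
Sum of squared deviations: (−1.30341)² + (−0.82141)² + (−0.05941)² + (+0.51689)² + (+1.17799)² + (+0.38779)² + (+0.10159)² = 4.19266
Variance = 4.19266 / 6 = 0.69878
SE* = √0.69878

SE* = 0.8359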